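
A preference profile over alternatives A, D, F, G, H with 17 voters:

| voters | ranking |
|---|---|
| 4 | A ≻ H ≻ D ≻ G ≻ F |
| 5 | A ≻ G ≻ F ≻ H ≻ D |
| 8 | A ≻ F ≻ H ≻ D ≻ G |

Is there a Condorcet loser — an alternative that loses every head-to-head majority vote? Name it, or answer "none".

Head-to-head results (17 voters):
A vs D: A, 17–0.
A vs F: 17 to 0, A.
A vs G: A is ranked higher on 4+5+8 = 17 ballots, G on 0. A wins 17–0.
A–H: A 17–0.
D vs F: D preferred on 4 ballots; F wins 13–4.
D vs G: 12 to 5, D.
D vs H: 0 for D, 17 for H — H by 17–0.
F vs G: F is ranked higher on 8 ballots, G on 9. G wins 9–8.
F vs H: F is ranked higher on 5+8 = 13 ballots, H on 4. F wins 13–4.
G vs H: H, 12–5.
No alternative is winless: A beats D; D beats G; F beats D; G beats F; H beats D. There is no Condorcet loser.

none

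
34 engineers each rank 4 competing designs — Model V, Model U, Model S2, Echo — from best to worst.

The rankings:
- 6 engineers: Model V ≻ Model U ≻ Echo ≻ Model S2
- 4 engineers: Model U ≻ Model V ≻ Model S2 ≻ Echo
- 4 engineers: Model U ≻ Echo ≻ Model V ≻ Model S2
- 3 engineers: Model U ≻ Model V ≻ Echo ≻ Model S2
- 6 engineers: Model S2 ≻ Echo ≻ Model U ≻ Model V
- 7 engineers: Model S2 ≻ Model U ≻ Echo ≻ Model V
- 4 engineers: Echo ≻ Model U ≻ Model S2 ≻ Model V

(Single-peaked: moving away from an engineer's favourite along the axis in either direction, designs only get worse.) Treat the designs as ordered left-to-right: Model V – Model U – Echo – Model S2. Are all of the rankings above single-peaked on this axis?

Axis positions: Model V=1, Model U=2, Echo=3, Model S2=4.
Bloc 1 (peak Model V at position 1): ranking walks positions 1-2-3-4, expanding outward from the peak — single-peaked.
Bloc 2: ranking walks positions 2-1-4-3; Model S2 is ranked above Echo even though Echo lies between Model S2 and the peak Model U on the axis — preferences dip and rise again. Not single-peaked.
Bloc 3 (peak Model U at position 2): ranking walks positions 2-3-1-4, expanding outward from the peak — single-peaked.
Bloc 4 (peak Model U at position 2): ranking walks positions 2-1-3-4, expanding outward from the peak — single-peaked.
Bloc 5 (peak Model S2 at position 4): ranking walks positions 4-3-2-1, expanding outward from the peak — single-peaked.
Bloc 6: ranking walks positions 4-2-3-1; Model U is ranked above Echo even though Echo lies between Model U and the peak Model S2 on the axis — preferences dip and rise again. Not single-peaked.
Bloc 7 (peak Echo at position 3): ranking walks positions 3-2-4-1, expanding outward from the peak — single-peaked.
Bloc 2 violates single-peakedness, so the profile is not single-peaked on this axis.

no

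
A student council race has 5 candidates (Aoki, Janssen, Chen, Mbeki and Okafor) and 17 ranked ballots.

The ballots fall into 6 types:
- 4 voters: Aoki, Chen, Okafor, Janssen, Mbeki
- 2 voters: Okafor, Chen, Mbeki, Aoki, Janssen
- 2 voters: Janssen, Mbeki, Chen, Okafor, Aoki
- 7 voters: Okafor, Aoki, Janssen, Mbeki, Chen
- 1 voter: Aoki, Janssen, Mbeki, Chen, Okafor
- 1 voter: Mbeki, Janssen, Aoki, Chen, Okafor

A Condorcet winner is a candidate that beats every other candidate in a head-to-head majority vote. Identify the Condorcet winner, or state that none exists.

Pairwise majorities:
Aoki vs Janssen: Aoki wins 14–3.
Aoki vs Chen: 4+7+1+1 = 13 for Aoki, 4 for Chen — Aoki by 13–4.
Aoki vs Mbeki: Aoki is ranked higher on 4+7+1 = 12 ballots, Mbeki on 5. Aoki wins 12–5.
Aoki vs Okafor: Okafor wins 11–6.
Janssen vs Chen: Janssen is ranked higher on 2+7+1+1 = 11 ballots, Chen on 6. Janssen wins 11–6.
Janssen vs Mbeki: 4+2+7+1 = 14 for Janssen, 3 for Mbeki — Janssen by 14–3.
Janssen–Okafor: Okafor 13–4.
Chen vs Mbeki: Mbeki wins 11–6.
Chen–Okafor: Okafor 9–8.
Mbeki vs Okafor: Okafor wins 13–4.
Okafor beats each of Aoki, Janssen, Chen, Mbeki — Okafor is the Condorcet winner.

Okafor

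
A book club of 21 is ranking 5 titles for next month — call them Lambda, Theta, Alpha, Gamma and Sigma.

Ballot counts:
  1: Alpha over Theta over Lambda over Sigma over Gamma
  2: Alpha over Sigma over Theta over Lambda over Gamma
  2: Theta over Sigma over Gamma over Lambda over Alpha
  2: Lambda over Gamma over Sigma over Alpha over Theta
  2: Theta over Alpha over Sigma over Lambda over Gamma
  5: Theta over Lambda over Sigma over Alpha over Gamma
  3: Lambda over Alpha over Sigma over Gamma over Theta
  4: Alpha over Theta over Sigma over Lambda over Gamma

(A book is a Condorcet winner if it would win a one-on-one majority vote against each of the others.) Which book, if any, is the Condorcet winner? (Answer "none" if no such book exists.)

Check each pair by majority over 21 ballots:
Lambda vs Theta: 5 to 16, Theta.
Lambda vs Alpha: 2+2+5+3 = 12 for Lambda, 9 for Alpha — Lambda by 12–9.
Lambda vs Gamma: Lambda preferred on 19 ballots; Lambda wins 19–2.
Lambda vs Sigma: Lambda is ranked higher on 1+2+5+3 = 11 ballots, Sigma on 10. Lambda wins 11–10.
Theta vs Alpha: Theta preferred on 2+2+5 = 9 ballots; Alpha wins 12–9.
Theta vs Gamma: Theta preferred on 1+2+2+2+5+4 = 16 ballots; Theta wins 16–5.
Theta vs Sigma: Theta is ranked higher on 1+2+2+5+4 = 14 ballots, Sigma on 7. Theta wins 14–7.
Alpha vs Gamma: 1+2+2+5+3+4 = 17 for Alpha, 4 for Gamma — Alpha by 17–4.
Alpha vs Sigma: 12 to 9, Alpha.
Gamma vs Sigma: 2 to 19, Sigma.
Every book loses at least once (Lambda loses to Theta; Theta loses to Alpha; Alpha loses to Lambda; Gamma loses to Lambda; Sigma loses to Lambda). The majority relation contains the cycle Lambda > Alpha > Theta > Lambda, so there is no Condorcet winner.

none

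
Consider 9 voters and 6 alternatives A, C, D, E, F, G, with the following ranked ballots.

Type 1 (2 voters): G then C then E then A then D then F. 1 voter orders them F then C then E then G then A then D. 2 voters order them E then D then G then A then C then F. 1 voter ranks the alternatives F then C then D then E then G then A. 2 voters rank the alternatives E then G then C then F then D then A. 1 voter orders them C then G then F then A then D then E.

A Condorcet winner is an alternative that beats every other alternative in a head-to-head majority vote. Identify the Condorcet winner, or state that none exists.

Head-to-head results (9 voters):
A vs C: 2 to 7, C.
A vs D: A preferred on 2+1+1 = 4 ballots; D wins 5–4.
A vs E: 1 for A, 8 for E — E by 8–1.
A vs F: A is ranked higher on 2+2 = 4 ballots, F on 5. F wins 5–4.
A vs G: 0 for A, 9 for G — G by 9–0.
C vs D: 2+1+1+2+1 = 7 for C, 2 for D — C by 7–2.
C vs E: 2+1+1+1 = 5 for C, 4 for E — C by 5–4.
C vs F: C is ranked higher on 2+2+2+1 = 7 ballots, F on 2. C wins 7–2.
C vs G: C preferred on 1+1+1 = 3 ballots; G wins 6–3.
D vs E: D is ranked higher on 1+1 = 2 ballots, E on 7. E wins 7–2.
D vs F: 2+2 = 4 for D, 5 for F — F by 5–4.
D vs G: D is ranked higher on 2+1 = 3 ballots, G on 6. G wins 6–3.
E vs F: E preferred on 2+2+2 = 6 ballots; E wins 6–3.
E vs G: 1+2+1+2 = 6 for E, 3 for G — E by 6–3.
F vs G: F preferred on 1+1 = 2 ballots; G wins 7–2.
Every alternative loses at least once (A loses to C; C loses to G; D loses to C; E loses to C; F loses to C; G loses to E). The majority relation contains the cycle C beats E beats G beats C, so there is no Condorcet winner.

none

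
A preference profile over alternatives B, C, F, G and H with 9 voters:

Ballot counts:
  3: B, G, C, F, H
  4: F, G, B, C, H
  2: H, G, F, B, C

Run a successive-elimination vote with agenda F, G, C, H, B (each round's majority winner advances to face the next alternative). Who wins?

G

Round 1: F vs G — 4–5, G advances.
Round 2: G vs C — 9–0, G advances.
Round 3: G vs H — 7–2, G advances.
Round 4: G vs B — 6–3, G advances.
G survives the agenda.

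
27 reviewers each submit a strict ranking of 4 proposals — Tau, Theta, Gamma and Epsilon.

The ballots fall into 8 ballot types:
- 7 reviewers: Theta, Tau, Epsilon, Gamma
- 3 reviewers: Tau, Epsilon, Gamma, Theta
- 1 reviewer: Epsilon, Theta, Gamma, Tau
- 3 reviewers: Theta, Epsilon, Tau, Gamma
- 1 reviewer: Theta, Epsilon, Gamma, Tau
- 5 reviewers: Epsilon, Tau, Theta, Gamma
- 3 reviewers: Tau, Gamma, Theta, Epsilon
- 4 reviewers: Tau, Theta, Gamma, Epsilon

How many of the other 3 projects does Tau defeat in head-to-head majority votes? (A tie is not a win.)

3

Tau against each rival (27 reviewers):
Tau–Theta: Tau 15–12.
Tau vs Gamma: Tau is ranked higher on 7+3+3+5+3+4 = 25 ballots, Gamma on 2. Tau wins 25–2.
Tau vs Epsilon: Tau wins 17–10.
Tau beats Theta, Gamma, Epsilon — 3 pairwise wins.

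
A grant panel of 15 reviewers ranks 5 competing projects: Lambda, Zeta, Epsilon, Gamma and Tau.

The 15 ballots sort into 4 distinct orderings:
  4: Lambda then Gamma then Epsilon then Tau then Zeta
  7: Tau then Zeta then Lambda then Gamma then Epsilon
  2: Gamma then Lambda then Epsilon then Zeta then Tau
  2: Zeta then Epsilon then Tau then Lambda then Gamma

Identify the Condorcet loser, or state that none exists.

Pairwise majorities:
Lambda vs Zeta: 4+2 = 6 for Lambda, 9 for Zeta — Zeta by 9–6.
Lambda–Epsilon: Lambda 13–2.
Lambda vs Gamma: 13 to 2, Lambda.
Lambda vs Tau: 6 to 9, Tau.
Zeta vs Epsilon: Zeta, 9–6.
Zeta vs Gamma: Zeta wins 9–6.
Zeta vs Tau: Zeta preferred on 2+2 = 4 ballots; Tau wins 11–4.
Epsilon vs Gamma: Gamma wins 13–2.
Epsilon vs Tau: Epsilon wins 8–7.
Gamma vs Tau: Tau wins 9–6.
Every project wins at least one matchup (Lambda beats Epsilon; Zeta beats Lambda; Epsilon beats Tau; Gamma beats Epsilon; Tau beats Lambda), so there is no Condorcet loser.

none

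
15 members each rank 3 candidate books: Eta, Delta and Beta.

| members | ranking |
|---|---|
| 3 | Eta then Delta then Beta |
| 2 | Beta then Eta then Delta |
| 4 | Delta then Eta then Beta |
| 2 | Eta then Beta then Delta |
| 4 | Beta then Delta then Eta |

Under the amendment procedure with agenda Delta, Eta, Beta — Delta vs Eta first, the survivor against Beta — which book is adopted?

Beta

Round 1: Delta vs Eta — 8–7, Delta advances.
Round 2: Delta vs Beta — 7–8, Beta advances.
Beta survives the agenda.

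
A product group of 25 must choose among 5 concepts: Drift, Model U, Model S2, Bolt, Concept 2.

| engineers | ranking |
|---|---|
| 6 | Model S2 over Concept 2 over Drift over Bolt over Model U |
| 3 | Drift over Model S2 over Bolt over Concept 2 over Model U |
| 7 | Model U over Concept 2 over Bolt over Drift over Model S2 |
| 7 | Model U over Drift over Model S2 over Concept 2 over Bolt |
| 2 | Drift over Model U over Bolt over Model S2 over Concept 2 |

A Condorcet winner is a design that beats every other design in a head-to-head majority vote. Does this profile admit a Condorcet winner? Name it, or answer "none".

Pairwise majorities:
Drift vs Model U: Drift is ranked higher on 6+3+2 = 11 ballots, Model U on 14. Model U wins 14–11.
Drift vs Model S2: 19 to 6, Drift.
Drift–Bolt: Drift 18–7.
Drift vs Concept 2: Concept 2 wins 13–12.
Model U–Model S2: Model U 16–9.
Model U–Bolt: Model U 16–9.
Model U vs Concept 2: Model U preferred on 7+7+2 = 16 ballots; Model U wins 16–9.
Model S2 vs Bolt: Model S2 is ranked higher on 6+3+7 = 16 ballots, Bolt on 9. Model S2 wins 16–9.
Model S2 vs Concept 2: 6+3+7+2 = 18 for Model S2, 7 for Concept 2 — Model S2 by 18–7.
Bolt vs Concept 2: Concept 2 wins 20–5.
Model U defeats every rival head-to-head and is the Condorcet winner.

Model U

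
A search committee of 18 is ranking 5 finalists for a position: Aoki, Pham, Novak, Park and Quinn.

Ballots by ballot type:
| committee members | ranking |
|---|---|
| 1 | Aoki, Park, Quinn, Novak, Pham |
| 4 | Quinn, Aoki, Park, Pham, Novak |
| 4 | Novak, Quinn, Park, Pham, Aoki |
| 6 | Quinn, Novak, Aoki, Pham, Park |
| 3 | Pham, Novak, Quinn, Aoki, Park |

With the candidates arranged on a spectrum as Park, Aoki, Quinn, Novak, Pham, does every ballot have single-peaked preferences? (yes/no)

Axis positions: Park=1, Aoki=2, Quinn=3, Novak=4, Pham=5.
Ballot type 1 (peak Aoki at position 2): ranking walks positions 2-1-3-4-5, expanding outward from the peak — single-peaked.
Ballot type 2: ranking walks positions 3-2-1-5-4; Pham is ranked above Novak even though Novak lies between Pham and the peak Quinn on the axis — preferences dip and rise again. Not single-peaked.
Ballot type 3: ranking walks positions 4-3-1-5-2; Park is ranked above Aoki even though Aoki lies between Park and the peak Novak on the axis — preferences dip and rise again. Not single-peaked.
Ballot type 4 (peak Quinn at position 3): ranking walks positions 3-4-2-5-1, expanding outward from the peak — single-peaked.
Ballot type 5 (peak Pham at position 5): ranking walks positions 5-4-3-2-1, expanding outward from the peak — single-peaked.
Ballot type 2 violates single-peakedness, so the profile is not single-peaked on this axis.

no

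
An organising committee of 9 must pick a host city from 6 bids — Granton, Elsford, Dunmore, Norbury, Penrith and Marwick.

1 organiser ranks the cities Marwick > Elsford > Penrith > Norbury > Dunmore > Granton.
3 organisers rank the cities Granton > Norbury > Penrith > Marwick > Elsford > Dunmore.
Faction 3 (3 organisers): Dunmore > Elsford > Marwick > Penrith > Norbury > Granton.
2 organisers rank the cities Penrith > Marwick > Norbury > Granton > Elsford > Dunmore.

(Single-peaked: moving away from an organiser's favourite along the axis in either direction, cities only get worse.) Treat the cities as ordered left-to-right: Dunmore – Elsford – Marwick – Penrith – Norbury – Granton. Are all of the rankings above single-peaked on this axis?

Axis positions: Dunmore=1, Elsford=2, Marwick=3, Penrith=4, Norbury=5, Granton=6.
Faction 1 (peak Marwick at position 3): ranking walks positions 3-2-4-5-1-6, expanding outward from the peak — single-peaked.
Faction 2 (peak Granton at position 6): ranking walks positions 6-5-4-3-2-1, expanding outward from the peak — single-peaked.
Faction 3 (peak Dunmore at position 1): ranking walks positions 1-2-3-4-5-6, expanding outward from the peak — single-peaked.
Faction 4 (peak Penrith at position 4): ranking walks positions 4-3-5-6-2-1, expanding outward from the peak — single-peaked.
Every ranking is single-peaked on this axis.

yes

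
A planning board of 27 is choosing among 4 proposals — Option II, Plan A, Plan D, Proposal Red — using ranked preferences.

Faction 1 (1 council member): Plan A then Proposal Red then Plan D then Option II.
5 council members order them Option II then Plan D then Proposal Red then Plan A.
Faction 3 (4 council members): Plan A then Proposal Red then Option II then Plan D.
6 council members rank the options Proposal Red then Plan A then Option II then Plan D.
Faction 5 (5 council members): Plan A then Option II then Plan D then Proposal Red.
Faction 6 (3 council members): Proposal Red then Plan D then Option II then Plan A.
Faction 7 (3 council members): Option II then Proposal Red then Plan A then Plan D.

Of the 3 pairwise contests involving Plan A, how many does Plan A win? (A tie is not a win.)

2

Plan A against each rival (27 council members):
Plan A vs Option II: Plan A preferred on 1+4+6+5 = 16 ballots; Plan A wins 16–11.
Plan A vs Plan D: Plan A wins 19–8.
Plan A vs Proposal Red: 10 to 17, Proposal Red.
Plan A beats Option II, Plan D; loses to Proposal Red — 2 pairwise wins.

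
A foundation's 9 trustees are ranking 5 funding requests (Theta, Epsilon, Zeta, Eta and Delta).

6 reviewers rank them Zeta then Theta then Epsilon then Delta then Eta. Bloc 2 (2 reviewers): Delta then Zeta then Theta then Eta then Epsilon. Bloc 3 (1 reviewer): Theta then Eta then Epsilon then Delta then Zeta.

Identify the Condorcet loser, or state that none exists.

Eta

Pairwise majorities:
Theta vs Epsilon: 6+2+1 = 9 for Theta, 0 for Epsilon — Theta by 9–0.
Theta vs Zeta: Theta preferred on 1 ballot; Zeta wins 8–1.
Theta vs Eta: Theta, 9–0.
Theta–Delta: Theta 7–2.
Epsilon vs Zeta: Epsilon is ranked higher on 1 ballot, Zeta on 8. Zeta wins 8–1.
Epsilon vs Eta: Epsilon, 6–3.
Epsilon–Delta: Epsilon 7–2.
Zeta vs Eta: 8 to 1, Zeta.
Zeta vs Delta: Zeta preferred on 6 ballots; Zeta wins 6–3.
Eta vs Delta: Delta wins 8–1.
Eta loses to every other project — it is the Condorcet loser.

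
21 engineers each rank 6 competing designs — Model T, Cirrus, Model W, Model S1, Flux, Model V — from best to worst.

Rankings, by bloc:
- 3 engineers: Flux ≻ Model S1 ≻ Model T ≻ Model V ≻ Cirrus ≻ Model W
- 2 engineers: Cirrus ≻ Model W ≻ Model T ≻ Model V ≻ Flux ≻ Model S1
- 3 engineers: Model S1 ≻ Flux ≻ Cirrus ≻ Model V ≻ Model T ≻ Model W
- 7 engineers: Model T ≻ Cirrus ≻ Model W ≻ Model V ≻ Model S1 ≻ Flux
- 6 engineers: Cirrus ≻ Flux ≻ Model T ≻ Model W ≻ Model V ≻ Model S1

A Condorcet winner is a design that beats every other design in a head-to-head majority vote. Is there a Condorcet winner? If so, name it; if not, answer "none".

Cirrus

Check each pair by majority over 21 ballots:
Model T vs Cirrus: 10 to 11, Cirrus.
Model T vs Model W: Model T preferred on 3+3+7+6 = 19 ballots; Model T wins 19–2.
Model T vs Model S1: Model T is ranked higher on 2+7+6 = 15 ballots, Model S1 on 6. Model T wins 15–6.
Model T vs Flux: Model T preferred on 2+7 = 9 ballots; Flux wins 12–9.
Model T vs Model V: Model T is ranked higher on 3+2+7+6 = 18 ballots, Model V on 3. Model T wins 18–3.
Cirrus vs Model W: Cirrus preferred on 3+2+3+7+6 = 21 ballots; Cirrus wins 21–0.
Cirrus vs Model S1: Cirrus preferred on 2+7+6 = 15 ballots; Cirrus wins 15–6.
Cirrus vs Flux: Cirrus preferred on 2+7+6 = 15 ballots; Cirrus wins 15–6.
Cirrus vs Model V: Cirrus preferred on 2+3+7+6 = 18 ballots; Cirrus wins 18–3.
Model W vs Model S1: Model W preferred on 2+7+6 = 15 ballots; Model W wins 15–6.
Model W vs Flux: Model W preferred on 2+7 = 9 ballots; Flux wins 12–9.
Model W vs Model V: 2+7+6 = 15 for Model W, 6 for Model V — Model W by 15–6.
Model S1 vs Flux: 3+7 = 10 for Model S1, 11 for Flux — Flux by 11–10.
Model S1 vs Model V: Model S1 is ranked higher on 3+3 = 6 ballots, Model V on 15. Model V wins 15–6.
Flux vs Model V: Flux preferred on 3+3+6 = 12 ballots; Flux wins 12–9.
Cirrus defeats every rival head-to-head and is the Condorcet winner.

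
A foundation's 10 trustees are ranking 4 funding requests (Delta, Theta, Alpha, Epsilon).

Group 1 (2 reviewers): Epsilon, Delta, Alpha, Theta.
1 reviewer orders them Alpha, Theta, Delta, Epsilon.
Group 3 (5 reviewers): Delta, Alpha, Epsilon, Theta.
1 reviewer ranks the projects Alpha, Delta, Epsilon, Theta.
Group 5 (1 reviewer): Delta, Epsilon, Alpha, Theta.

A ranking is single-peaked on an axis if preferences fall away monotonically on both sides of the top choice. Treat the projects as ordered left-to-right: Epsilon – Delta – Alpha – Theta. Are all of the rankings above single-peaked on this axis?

yes

Axis positions: Epsilon=1, Delta=2, Alpha=3, Theta=4.
Group 1 (peak Epsilon at position 1): ranking walks positions 1-2-3-4, expanding outward from the peak — single-peaked.
Group 2 (peak Alpha at position 3): ranking walks positions 3-4-2-1, expanding outward from the peak — single-peaked.
Group 3 (peak Delta at position 2): ranking walks positions 2-3-1-4, expanding outward from the peak — single-peaked.
Group 4 (peak Alpha at position 3): ranking walks positions 3-2-1-4, expanding outward from the peak — single-peaked.
Group 5 (peak Delta at position 2): ranking walks positions 2-1-3-4, expanding outward from the peak — single-peaked.
Every ranking is single-peaked on this axis.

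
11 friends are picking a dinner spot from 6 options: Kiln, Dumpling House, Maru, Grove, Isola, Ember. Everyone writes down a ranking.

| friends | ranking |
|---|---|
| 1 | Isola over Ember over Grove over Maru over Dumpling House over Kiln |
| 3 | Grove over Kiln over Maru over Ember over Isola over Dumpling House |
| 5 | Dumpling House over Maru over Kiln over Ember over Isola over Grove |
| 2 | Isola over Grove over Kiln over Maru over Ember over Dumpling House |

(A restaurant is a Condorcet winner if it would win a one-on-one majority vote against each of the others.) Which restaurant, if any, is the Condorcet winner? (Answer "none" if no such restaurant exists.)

none

Check each pair by majority over 11 ballots:
Kiln–Dumpling House: Dumpling House 6–5.
Kiln vs Maru: Kiln is ranked higher on 3+2 = 5 ballots, Maru on 6. Maru wins 6–5.
Kiln vs Grove: Kiln is ranked higher on 5 ballots, Grove on 6. Grove wins 6–5.
Kiln vs Isola: Kiln wins 8–3.
Kiln vs Ember: Kiln, 10–1.
Dumpling House vs Maru: Maru wins 6–5.
Dumpling House vs Grove: Dumpling House is ranked higher on 5 ballots, Grove on 6. Grove wins 6–5.
Dumpling House vs Isola: Dumpling House preferred on 5 ballots; Isola wins 6–5.
Dumpling House vs Ember: Ember, 6–5.
Maru vs Grove: Grove wins 6–5.
Maru vs Isola: 3+5 = 8 for Maru, 3 for Isola — Maru by 8–3.
Maru vs Ember: 3+5+2 = 10 for Maru, 1 for Ember — Maru by 10–1.
Grove vs Isola: 3 to 8, Isola.
Grove vs Ember: Grove is ranked higher on 3+2 = 5 ballots, Ember on 6. Ember wins 6–5.
Isola vs Ember: 3 to 8, Ember.
Every restaurant loses at least once (Kiln loses to Dumpling House; Dumpling House loses to Maru; Maru loses to Grove; Grove loses to Isola; Isola loses to Kiln; Ember loses to Kiln). The majority relation contains the cycle Kiln > Isola > Dumpling House > Kiln, so there is no Condorcet winner.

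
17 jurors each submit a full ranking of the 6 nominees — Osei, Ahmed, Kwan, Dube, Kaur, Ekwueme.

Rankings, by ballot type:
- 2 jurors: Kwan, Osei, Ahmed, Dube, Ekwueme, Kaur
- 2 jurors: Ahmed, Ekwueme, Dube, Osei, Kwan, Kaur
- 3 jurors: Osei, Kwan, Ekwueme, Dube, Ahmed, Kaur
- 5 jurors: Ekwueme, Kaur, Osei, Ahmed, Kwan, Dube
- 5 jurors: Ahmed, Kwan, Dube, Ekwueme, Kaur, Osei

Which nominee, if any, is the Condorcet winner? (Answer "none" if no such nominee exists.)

Check each pair by majority over 17 ballots:
Osei vs Ahmed: Osei, 10–7.
Osei vs Kwan: Osei, 10–7.
Osei vs Dube: Osei, 10–7.
Osei vs Kaur: Kaur, 10–7.
Osei–Ekwueme: Ekwueme 12–5.
Ahmed vs Kwan: Ahmed wins 12–5.
Ahmed–Dube: Ahmed 14–3.
Ahmed–Kaur: Ahmed 12–5.
Ahmed–Ekwueme: Ahmed 9–8.
Kwan vs Dube: Kwan, 15–2.
Kwan vs Kaur: Kwan wins 12–5.
Kwan–Ekwueme: Kwan 10–7.
Dube vs Kaur: Dube wins 12–5.
Dube–Ekwueme: Ekwueme 10–7.
Kaur–Ekwueme: Ekwueme 17–0.
Each nominee drops at least one matchup (Osei loses to Kaur; Ahmed loses to Osei; Kwan loses to Osei; Dube loses to Osei; Kaur loses to Ahmed; Ekwueme loses to Ahmed); the cycle Osei > Ahmed > Kaur > Osei rules out a Condorcet winner.

none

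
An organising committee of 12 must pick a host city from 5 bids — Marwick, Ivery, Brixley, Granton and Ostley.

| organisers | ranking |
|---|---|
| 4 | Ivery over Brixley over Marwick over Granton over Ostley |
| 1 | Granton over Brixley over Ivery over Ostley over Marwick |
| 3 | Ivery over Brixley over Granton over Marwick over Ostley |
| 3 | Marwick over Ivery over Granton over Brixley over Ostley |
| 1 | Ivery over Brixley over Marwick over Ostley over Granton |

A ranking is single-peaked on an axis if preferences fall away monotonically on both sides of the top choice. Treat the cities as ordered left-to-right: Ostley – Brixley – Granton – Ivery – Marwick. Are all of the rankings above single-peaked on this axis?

no

Axis positions: Ostley=1, Brixley=2, Granton=3, Ivery=4, Marwick=5.
Bloc 1: ranking walks positions 4-2-5-3-1; Brixley is ranked above Granton even though Granton lies between Brixley and the peak Ivery on the axis — preferences dip and rise again. Not single-peaked.
Bloc 2 (peak Granton at position 3): ranking walks positions 3-2-4-1-5, expanding outward from the peak — single-peaked.
Bloc 3: ranking walks positions 4-2-3-5-1; Brixley is ranked above Granton even though Granton lies between Brixley and the peak Ivery on the axis — preferences dip and rise again. Not single-peaked.
Bloc 4 (peak Marwick at position 5): ranking walks positions 5-4-3-2-1, expanding outward from the peak — single-peaked.
Bloc 5: ranking walks positions 4-2-5-1-3; Brixley is ranked above Granton even though Granton lies between Brixley and the peak Ivery on the axis — preferences dip and rise again. Not single-peaked.
Bloc 1 violates single-peakedness, so the profile is not single-peaked on this axis.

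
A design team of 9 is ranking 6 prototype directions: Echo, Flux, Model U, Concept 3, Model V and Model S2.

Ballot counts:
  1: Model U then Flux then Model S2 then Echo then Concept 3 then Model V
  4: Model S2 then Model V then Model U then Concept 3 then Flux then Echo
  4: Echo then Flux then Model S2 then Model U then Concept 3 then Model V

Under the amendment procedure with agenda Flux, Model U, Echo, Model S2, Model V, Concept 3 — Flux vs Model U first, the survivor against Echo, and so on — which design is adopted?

Round 1: Flux vs Model U — 4–5, Model U advances.
Round 2: Model U vs Echo — 5–4, Model U advances.
Round 3: Model U vs Model S2 — 1–8, Model S2 advances.
Round 4: Model S2 vs Model V — 9–0, Model S2 advances.
Round 5: Model S2 vs Concept 3 — 9–0, Model S2 advances.
The agenda winner is Model S2.

Model S2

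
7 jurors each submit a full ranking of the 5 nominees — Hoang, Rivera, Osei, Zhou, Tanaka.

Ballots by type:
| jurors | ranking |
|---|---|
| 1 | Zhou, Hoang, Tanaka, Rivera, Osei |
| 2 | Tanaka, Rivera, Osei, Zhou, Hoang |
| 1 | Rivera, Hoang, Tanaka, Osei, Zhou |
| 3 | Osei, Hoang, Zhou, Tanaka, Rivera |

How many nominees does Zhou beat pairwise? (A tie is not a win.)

2

Zhou against each rival (7 jurors):
Zhou vs Hoang: Zhou preferred on 1+2 = 3 ballots; Hoang wins 4–3.
Zhou vs Rivera: Zhou wins 4–3.
Zhou vs Osei: 1 for Zhou, 6 for Osei — Osei by 6–1.
Zhou vs Tanaka: 4 to 3, Zhou.
Zhou beats Rivera, Tanaka; loses to Hoang, Osei — 2 pairwise wins.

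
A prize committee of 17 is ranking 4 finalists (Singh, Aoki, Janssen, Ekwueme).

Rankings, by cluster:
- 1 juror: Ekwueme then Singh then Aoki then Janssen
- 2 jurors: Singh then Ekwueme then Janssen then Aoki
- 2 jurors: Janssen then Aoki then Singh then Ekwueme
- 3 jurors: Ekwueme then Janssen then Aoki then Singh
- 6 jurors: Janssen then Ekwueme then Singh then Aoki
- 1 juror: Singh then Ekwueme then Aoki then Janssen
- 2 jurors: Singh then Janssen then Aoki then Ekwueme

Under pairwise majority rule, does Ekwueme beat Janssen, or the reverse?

Ballots ranking Ekwueme above Janssen: 1 + 2 + 3 + 1 = 7.
Ballots ranking Janssen above Ekwueme: 17 − 7 = 10.
Janssen wins the head-to-head 10–7.

Janssen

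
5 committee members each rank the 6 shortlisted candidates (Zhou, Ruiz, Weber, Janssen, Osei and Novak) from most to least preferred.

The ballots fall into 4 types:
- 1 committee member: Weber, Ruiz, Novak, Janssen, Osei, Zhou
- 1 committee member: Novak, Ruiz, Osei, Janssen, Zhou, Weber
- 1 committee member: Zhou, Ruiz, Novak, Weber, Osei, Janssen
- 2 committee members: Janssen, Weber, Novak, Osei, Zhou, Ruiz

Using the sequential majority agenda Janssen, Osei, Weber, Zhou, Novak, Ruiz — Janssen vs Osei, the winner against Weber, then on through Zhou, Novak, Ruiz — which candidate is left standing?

Round 1: Janssen vs Osei — 3–2, Janssen advances.
Round 2: Janssen vs Weber — 3–2, Janssen advances.
Round 3: Janssen vs Zhou — 4–1, Janssen advances.
Round 4: Janssen vs Novak — 2–3, Novak advances.
Round 5: Novak vs Ruiz — 3–2, Novak advances.
The agenda winner is Novak.

Novak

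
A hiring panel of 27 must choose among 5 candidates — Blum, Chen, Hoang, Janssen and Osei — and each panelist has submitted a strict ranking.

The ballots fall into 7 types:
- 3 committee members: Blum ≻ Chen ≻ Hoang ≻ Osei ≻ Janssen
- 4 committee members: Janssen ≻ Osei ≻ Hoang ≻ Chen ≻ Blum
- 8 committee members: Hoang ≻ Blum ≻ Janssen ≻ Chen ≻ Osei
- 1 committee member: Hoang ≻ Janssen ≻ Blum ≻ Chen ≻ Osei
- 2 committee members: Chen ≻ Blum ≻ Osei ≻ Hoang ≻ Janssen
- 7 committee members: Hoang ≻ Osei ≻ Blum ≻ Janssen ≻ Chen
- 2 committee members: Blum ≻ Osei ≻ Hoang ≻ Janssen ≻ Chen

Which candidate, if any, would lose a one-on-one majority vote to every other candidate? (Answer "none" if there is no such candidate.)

none

Pairwise majorities:
Blum vs Chen: Blum is ranked higher on 3+8+1+7+2 = 21 ballots, Chen on 6. Blum wins 21–6.
Blum–Hoang: Hoang 20–7.
Blum vs Janssen: Blum is ranked higher on 3+8+2+7+2 = 22 ballots, Janssen on 5. Blum wins 22–5.
Blum vs Osei: Blum wins 16–11.
Chen–Hoang: Hoang 22–5.
Chen vs Janssen: 3+2 = 5 for Chen, 22 for Janssen — Janssen by 22–5.
Chen vs Osei: 14 to 13, Chen.
Hoang vs Janssen: 3+8+1+2+7+2 = 23 for Hoang, 4 for Janssen — Hoang by 23–4.
Hoang vs Osei: 19 to 8, Hoang.
Janssen–Osei: Osei 14–13.
Each candidate has at least one pairwise win (Blum beats Chen; Chen beats Osei; Hoang beats Blum; Janssen beats Chen; Osei beats Janssen) — no Condorcet loser.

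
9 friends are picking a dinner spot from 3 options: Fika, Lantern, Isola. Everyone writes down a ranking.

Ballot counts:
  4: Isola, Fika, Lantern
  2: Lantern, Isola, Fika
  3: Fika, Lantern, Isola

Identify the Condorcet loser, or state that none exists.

none

Head-to-head results (9 friends):
Fika vs Lantern: Fika, 7–2.
Fika vs Isola: Fika is ranked higher on 3 ballots, Isola on 6. Isola wins 6–3.
Lantern–Isola: Lantern 5–4.
Every restaurant wins at least one matchup (Fika beats Lantern; Lantern beats Isola; Isola beats Fika), so there is no Condorcet loser.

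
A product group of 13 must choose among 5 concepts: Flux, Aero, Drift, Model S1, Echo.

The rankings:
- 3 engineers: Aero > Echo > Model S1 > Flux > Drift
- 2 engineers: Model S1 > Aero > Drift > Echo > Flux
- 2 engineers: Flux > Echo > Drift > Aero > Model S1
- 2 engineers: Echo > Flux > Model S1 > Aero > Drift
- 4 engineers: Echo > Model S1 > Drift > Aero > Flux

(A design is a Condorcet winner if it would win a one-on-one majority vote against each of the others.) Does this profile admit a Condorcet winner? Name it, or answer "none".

Pairwise majorities:
Flux vs Aero: 4 to 9, Aero.
Flux–Drift: Flux 7–6.
Flux vs Model S1: Flux preferred on 2+2 = 4 ballots; Model S1 wins 9–4.
Flux vs Echo: Echo, 11–2.
Aero vs Drift: 3+2+2 = 7 for Aero, 6 for Drift — Aero by 7–6.
Aero vs Model S1: 5 to 8, Model S1.
Aero vs Echo: 3+2 = 5 for Aero, 8 for Echo — Echo by 8–5.
Drift vs Model S1: Drift is ranked higher on 2 ballots, Model S1 on 11. Model S1 wins 11–2.
Drift vs Echo: Echo, 11–2.
Model S1 vs Echo: Model S1 preferred on 2 ballots; Echo wins 11–2.
Echo wins every pairwise contest, so Echo is the Condorcet winner.

Echo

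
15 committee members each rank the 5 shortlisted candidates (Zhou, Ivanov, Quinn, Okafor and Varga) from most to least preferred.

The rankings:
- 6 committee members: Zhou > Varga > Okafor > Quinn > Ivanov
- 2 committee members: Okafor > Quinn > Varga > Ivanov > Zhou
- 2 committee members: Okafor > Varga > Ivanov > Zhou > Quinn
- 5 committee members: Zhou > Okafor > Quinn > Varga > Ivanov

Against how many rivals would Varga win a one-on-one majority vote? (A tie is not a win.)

2

Varga against each rival (15 committee members):
Varga vs Zhou: 2+2 = 4 for Varga, 11 for Zhou — Zhou by 11–4.
Varga vs Ivanov: Varga preferred on 6+2+2+5 = 15 ballots; Varga wins 15–0.
Varga vs Quinn: Varga wins 8–7.
Varga vs Okafor: Okafor, 9–6.
Varga beats Ivanov, Quinn; loses to Zhou, Okafor — 2 pairwise wins.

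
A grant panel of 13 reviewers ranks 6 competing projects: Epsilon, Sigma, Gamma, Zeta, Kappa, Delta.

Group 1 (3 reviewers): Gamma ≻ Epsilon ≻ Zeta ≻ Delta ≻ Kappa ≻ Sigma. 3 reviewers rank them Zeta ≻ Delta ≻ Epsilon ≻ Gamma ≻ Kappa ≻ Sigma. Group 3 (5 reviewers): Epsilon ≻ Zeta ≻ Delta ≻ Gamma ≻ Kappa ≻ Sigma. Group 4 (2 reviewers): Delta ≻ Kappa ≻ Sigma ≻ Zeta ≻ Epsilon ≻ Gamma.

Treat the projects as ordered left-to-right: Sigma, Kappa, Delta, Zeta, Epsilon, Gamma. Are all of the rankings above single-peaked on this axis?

yes

Axis positions: Sigma=1, Kappa=2, Delta=3, Zeta=4, Epsilon=5, Gamma=6.
Group 1 (peak Gamma at position 6): ranking walks positions 6-5-4-3-2-1, expanding outward from the peak — single-peaked.
Group 2 (peak Zeta at position 4): ranking walks positions 4-3-5-6-2-1, expanding outward from the peak — single-peaked.
Group 3 (peak Epsilon at position 5): ranking walks positions 5-4-3-6-2-1, expanding outward from the peak — single-peaked.
Group 4 (peak Delta at position 3): ranking walks positions 3-2-1-4-5-6, expanding outward from the peak — single-peaked.
Every ranking is single-peaked on this axis.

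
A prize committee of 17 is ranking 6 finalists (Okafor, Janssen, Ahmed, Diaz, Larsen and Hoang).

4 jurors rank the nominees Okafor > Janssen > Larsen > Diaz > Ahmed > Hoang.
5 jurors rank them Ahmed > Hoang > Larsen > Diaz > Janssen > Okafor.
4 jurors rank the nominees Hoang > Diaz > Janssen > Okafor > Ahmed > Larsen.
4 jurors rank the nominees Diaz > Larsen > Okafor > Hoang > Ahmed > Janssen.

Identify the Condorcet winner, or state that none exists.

Head-to-head results (17 jurors):
Okafor vs Janssen: 8 to 9, Janssen.
Okafor vs Ahmed: 4+4+4 = 12 for Okafor, 5 for Ahmed — Okafor by 12–5.
Okafor vs Diaz: 4 to 13, Diaz.
Okafor vs Larsen: 4+4 = 8 for Okafor, 9 for Larsen — Larsen by 9–8.
Okafor vs Hoang: Okafor is ranked higher on 4+4 = 8 ballots, Hoang on 9. Hoang wins 9–8.
Janssen vs Ahmed: Janssen preferred on 4+4 = 8 ballots; Ahmed wins 9–8.
Janssen vs Diaz: Janssen preferred on 4 ballots; Diaz wins 13–4.
Janssen vs Larsen: Janssen preferred on 4+4 = 8 ballots; Larsen wins 9–8.
Janssen vs Hoang: Janssen preferred on 4 ballots; Hoang wins 13–4.
Ahmed vs Diaz: 5 to 12, Diaz.
Ahmed vs Larsen: Ahmed is ranked higher on 5+4 = 9 ballots, Larsen on 8. Ahmed wins 9–8.
Ahmed vs Hoang: 4+5 = 9 for Ahmed, 8 for Hoang — Ahmed by 9–8.
Diaz vs Larsen: Diaz preferred on 4+4 = 8 ballots; Larsen wins 9–8.
Diaz vs Hoang: Diaz is ranked higher on 4+4 = 8 ballots, Hoang on 9. Hoang wins 9–8.
Larsen vs Hoang: 4+4 = 8 for Larsen, 9 for Hoang — Hoang by 9–8.
Every nominee loses at least once (Okafor loses to Janssen; Janssen loses to Ahmed; Ahmed loses to Okafor; Diaz loses to Larsen; Larsen loses to Ahmed; Hoang loses to Ahmed). The majority relation contains the cycle Okafor > Ahmed > Janssen > Okafor, so there is no Condorcet winner.

none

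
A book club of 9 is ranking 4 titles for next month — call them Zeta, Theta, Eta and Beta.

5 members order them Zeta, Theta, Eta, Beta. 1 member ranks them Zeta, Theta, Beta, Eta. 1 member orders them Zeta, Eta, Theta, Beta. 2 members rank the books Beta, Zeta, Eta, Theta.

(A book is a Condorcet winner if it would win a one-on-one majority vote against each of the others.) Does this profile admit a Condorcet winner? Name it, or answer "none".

Zeta

Pairwise majorities:
Zeta vs Theta: 9 to 0, Zeta.
Zeta vs Eta: Zeta preferred on 5+1+1+2 = 9 ballots; Zeta wins 9–0.
Zeta vs Beta: Zeta preferred on 5+1+1 = 7 ballots; Zeta wins 7–2.
Theta vs Eta: 5+1 = 6 for Theta, 3 for Eta — Theta by 6–3.
Theta vs Beta: 5+1+1 = 7 for Theta, 2 for Beta — Theta by 7–2.
Eta vs Beta: Eta is ranked higher on 5+1 = 6 ballots, Beta on 3. Eta wins 6–3.
Zeta beats each of Theta, Eta, Beta — Zeta is the Condorcet winner.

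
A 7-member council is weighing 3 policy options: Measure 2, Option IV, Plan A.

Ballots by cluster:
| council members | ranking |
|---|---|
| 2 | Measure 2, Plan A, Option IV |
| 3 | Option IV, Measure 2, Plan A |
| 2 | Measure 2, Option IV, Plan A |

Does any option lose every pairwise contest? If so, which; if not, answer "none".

Head-to-head results (7 council members):
Measure 2 vs Option IV: Measure 2 wins 4–3.
Measure 2 vs Plan A: Measure 2 wins 7–0.
Option IV vs Plan A: Option IV preferred on 3+2 = 5 ballots; Option IV wins 5–2.
Plan A loses to every other option — it is the Condorcet loser.

Plan A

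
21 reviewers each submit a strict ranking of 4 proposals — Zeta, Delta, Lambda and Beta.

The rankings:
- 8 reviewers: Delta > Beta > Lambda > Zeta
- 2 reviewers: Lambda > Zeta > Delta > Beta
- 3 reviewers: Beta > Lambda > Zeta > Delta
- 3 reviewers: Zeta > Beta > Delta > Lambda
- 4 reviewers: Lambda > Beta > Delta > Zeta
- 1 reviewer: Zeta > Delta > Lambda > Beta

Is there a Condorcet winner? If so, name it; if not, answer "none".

Delta

Check each pair by majority over 21 ballots:
Zeta–Delta: Delta 12–9.
Zeta–Lambda: Lambda 17–4.
Zeta vs Beta: Beta wins 15–6.
Delta vs Lambda: Delta wins 12–9.
Delta vs Beta: Delta, 11–10.
Lambda–Beta: Beta 14–7.
Delta beats each of Zeta, Lambda, Beta — Delta is the Condorcet winner.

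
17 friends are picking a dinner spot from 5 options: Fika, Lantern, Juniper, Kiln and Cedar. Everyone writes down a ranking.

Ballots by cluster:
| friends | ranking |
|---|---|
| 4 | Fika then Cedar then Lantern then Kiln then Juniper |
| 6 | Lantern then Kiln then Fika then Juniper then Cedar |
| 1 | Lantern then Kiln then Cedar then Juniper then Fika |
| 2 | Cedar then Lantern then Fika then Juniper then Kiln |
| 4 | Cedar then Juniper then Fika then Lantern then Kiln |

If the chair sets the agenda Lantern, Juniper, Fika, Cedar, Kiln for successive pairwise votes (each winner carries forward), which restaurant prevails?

Round 1: Lantern vs Juniper — 13–4, Lantern advances.
Round 2: Lantern vs Fika — 9–8, Lantern advances.
Round 3: Lantern vs Cedar — 7–10, Cedar advances.
Round 4: Cedar vs Kiln — 10–7, Cedar advances.
Cedar survives the agenda.

Cedar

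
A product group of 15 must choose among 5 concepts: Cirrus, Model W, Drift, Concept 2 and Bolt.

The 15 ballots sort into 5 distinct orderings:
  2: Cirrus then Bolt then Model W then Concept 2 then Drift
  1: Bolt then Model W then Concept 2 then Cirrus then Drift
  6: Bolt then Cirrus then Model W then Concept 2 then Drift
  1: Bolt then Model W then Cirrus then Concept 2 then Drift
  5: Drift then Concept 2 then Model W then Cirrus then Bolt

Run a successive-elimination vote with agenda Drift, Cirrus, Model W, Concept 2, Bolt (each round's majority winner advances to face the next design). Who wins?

Round 1: Drift vs Cirrus — 5–10, Cirrus advances.
Round 2: Cirrus vs Model W — 8–7, Cirrus advances.
Round 3: Cirrus vs Concept 2 — 9–6, Cirrus advances.
Round 4: Cirrus vs Bolt — 7–8, Bolt advances.
Bolt survives the agenda.

Bolt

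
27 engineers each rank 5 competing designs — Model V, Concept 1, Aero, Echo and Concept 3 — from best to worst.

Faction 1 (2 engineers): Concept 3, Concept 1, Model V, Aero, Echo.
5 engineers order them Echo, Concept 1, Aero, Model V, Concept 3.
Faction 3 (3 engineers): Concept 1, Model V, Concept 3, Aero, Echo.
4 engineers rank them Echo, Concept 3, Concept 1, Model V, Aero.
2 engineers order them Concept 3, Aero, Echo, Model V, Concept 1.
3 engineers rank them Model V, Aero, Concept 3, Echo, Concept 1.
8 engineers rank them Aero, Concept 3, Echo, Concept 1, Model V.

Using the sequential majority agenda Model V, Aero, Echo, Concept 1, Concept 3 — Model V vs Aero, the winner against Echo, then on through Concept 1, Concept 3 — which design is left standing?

Concept 3

Round 1: Model V vs Aero — 12–15, Aero advances.
Round 2: Aero vs Echo — 18–9, Aero advances.
Round 3: Aero vs Concept 1 — 13–14, Concept 1 advances.
Round 4: Concept 1 vs Concept 3 — 8–19, Concept 3 advances.
Concept 3 survives the agenda.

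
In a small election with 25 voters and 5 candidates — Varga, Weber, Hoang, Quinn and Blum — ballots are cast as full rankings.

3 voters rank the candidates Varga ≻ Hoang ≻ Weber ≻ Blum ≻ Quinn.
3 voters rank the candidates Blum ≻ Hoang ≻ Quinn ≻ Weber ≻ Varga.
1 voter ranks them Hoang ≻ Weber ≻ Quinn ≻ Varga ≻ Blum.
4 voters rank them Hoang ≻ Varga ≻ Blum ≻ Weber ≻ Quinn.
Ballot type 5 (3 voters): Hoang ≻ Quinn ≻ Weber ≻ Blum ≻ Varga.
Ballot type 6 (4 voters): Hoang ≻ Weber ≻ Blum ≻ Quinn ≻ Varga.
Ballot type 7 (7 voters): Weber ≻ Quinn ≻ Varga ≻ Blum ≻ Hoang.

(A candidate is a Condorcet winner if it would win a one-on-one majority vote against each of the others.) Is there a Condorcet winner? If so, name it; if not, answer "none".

Hoang

Head-to-head results (25 voters):
Varga vs Weber: Weber wins 18–7.
Varga–Hoang: Hoang 15–10.
Varga–Quinn: Quinn 18–7.
Varga vs Blum: Varga, 15–10.
Weber–Hoang: Hoang 18–7.
Weber–Quinn: Weber 19–6.
Weber vs Blum: Weber preferred on 3+1+3+4+7 = 18 ballots; Weber wins 18–7.
Hoang vs Quinn: 3+3+1+4+3+4 = 18 for Hoang, 7 for Quinn — Hoang by 18–7.
Hoang–Blum: Hoang 15–10.
Quinn vs Blum: Blum, 14–11.
Hoang wins every pairwise contest, so Hoang is the Condorcet winner.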